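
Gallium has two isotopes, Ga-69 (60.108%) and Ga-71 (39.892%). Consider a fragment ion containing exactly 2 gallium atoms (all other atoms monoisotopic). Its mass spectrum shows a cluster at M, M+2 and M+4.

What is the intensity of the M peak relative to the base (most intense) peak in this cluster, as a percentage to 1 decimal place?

(0.60108 + 0.39892)^2 gives M 0.3613, M+2 0.4796, M+4 0.1591; the largest is M+2.
P(M+2) = C(2,1) × 0.60108^1 × 0.39892^1 = 2 × 0.60108 × 0.39892 = 0.479566 (base)
P(M) = C(2,0) × 0.60108^2 × 0.39892^0 = 1 × 0.36129717 × 1.0000 = 0.361297
Relative intensity = 0.361297 / 0.479566 × 100 = 75.3

75.3%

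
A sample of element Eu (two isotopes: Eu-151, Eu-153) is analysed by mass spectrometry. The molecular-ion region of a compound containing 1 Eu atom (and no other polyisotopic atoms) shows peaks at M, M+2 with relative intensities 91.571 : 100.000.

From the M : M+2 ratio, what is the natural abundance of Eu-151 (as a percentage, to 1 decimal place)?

Write p for the Eu-151 fraction. I(M+2)/I(M) = [C(1,1)·p^0·(1−p)] / p^1 = 1·(1−p)/p = 100.000/91.571 = 1.0920
(1−p)/p = 1.0920/1 = 1.0920  ⇒  p = 1/(1 + 1.0920) = 0.4780
Eu-151: 47.8%, Eu-153: 52.2%.

47.8%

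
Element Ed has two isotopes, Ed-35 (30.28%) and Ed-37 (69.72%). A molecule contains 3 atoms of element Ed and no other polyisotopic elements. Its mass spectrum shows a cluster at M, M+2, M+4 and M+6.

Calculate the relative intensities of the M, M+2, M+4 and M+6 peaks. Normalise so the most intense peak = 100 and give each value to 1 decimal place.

6.3 : 43.4 : 100.0 : 76.8

The 3 Ed atoms are independent, so intensities follow the terms of (0.3028 + 0.6972)^3.
P(M) = 0.3028^3 = 0.027763
P(M+2) = 3 × 0.3028^2 × 0.6972^1 = 0.191774
P(M+4) = 3 × 0.3028^1 × 0.6972^2 = 0.441562
P(M+6) = 0.6972^3 = 0.338900
The M+4 peak is largest (0.441562); scaling to 100 gives 6.3 : 43.4 : 100.0 : 76.8.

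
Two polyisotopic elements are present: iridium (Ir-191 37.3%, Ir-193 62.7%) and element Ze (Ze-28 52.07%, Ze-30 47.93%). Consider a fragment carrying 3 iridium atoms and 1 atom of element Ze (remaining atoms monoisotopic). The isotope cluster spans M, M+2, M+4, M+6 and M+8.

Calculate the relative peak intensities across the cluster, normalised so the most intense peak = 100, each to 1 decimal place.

Iridium pattern (n=3): 0.05189512 : 0.26170165 : 0.43991135 : 0.24649188
Element Ze pattern (n=1): 0.5207 : 0.4793
Convolve the two distributions (both contribute in 2-u steps):
  M: 0.05189512×0.5207 = 0.027022
  M+2: 0.05189512×0.4793 + 0.26170165×0.5207 = 0.161141
  M+4: 0.26170165×0.4793 + 0.43991135×0.5207 = 0.354495
  M+6: 0.43991135×0.4793 + 0.24649188×0.5207 = 0.339198
  M+8: 0.24649188×0.4793 = 0.118144
Scale to base peak (0.354495) = 100: 7.6 : 45.5 : 100.0 : 95.7 : 33.3

7.6 : 45.5 : 100.0 : 95.7 : 33.3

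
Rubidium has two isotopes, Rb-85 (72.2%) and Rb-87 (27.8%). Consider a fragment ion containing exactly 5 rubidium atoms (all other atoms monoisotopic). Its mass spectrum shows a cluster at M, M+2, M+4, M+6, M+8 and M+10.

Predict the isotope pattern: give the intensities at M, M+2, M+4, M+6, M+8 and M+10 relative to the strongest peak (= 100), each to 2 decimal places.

51.94 : 100.00 : 77.01 : 29.65 : 5.71 : 0.44

Each Rb atom is independently Rb-85 (p = 0.722) or Rb-87 (q = 0.278); the cluster is the binomial expansion (p + q)^5.
P(M) = 0.722^5 = 0.196194
P(M+2) = 5 × 0.722^4 × 0.278^1 = 0.377714
P(M+4) = 10 × 0.722^3 × 0.278^2 = 0.290872
P(M+6) = 10 × 0.722^2 × 0.278^3 = 0.111998
P(M+8) = 5 × 0.722^1 × 0.278^4 = 0.021562
P(M+10) = 0.278^5 = 0.001660
The M+2 peak is largest (0.377714); scaling to 100 gives 51.94 : 100.00 : 77.01 : 29.65 : 5.71 : 0.44.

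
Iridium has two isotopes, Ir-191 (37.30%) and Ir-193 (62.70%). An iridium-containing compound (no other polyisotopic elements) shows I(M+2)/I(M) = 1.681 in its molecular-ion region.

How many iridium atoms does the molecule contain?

The M+2/M ratio from n Ir atoms is n · q/p = n · 0.6270/0.3730.
n = 1.681 × 0.3730/0.6270 = 1.00 ≈ 1

1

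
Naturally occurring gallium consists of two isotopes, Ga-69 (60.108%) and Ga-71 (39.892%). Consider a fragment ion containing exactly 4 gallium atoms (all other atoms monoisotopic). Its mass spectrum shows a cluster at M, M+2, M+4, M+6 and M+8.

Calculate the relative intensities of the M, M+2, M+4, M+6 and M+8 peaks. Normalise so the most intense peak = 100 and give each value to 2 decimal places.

37.67 : 100.00 : 99.55 : 44.05 : 7.31

The 4 Ga atoms are independent, so intensities follow the terms of (0.60108 + 0.39892)^4.
P(M) = 0.60108^4 = 0.130536
P(M+2) = 4 × 0.60108^3 × 0.39892^1 = 0.346531
P(M+4) = 6 × 0.60108^2 × 0.39892^2 = 0.344975
P(M+6) = 4 × 0.60108^1 × 0.39892^3 = 0.152633
P(M+8) = 0.39892^4 = 0.025325
The M+2 peak is largest (0.346531); scaling to 100 gives 37.67 : 100.00 : 99.55 : 44.05 : 7.31.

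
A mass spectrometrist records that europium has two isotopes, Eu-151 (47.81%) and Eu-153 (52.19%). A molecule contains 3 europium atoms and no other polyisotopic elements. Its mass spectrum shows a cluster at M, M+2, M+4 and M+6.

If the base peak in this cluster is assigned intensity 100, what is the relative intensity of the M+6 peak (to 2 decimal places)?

36.39

Binomial terms of (0.4781 + 0.5219)^3: M 0.1093, M+2 0.3579, M+4 0.3907, M+6 0.1422 → M+4 is the base peak.
P(M+4) = C(3,2) × 0.4781^1 × 0.5219^2 = 3 × 0.4781 × 0.27237961 = 0.390674 (base)
P(M+6) = C(3,3) × 0.4781^0 × 0.5219^3 = 1 × 1.0000 × 0.14215492 = 0.142155
Relative intensity = 0.142155 / 0.390674 × 100 = 36.39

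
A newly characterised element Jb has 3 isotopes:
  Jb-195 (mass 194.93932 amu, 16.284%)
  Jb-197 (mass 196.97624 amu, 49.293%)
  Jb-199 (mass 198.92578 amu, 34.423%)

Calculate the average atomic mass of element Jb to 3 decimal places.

Weight each isotope mass by its fractional abundance: 0.16284 × 194.93932 + 0.49293 × 196.97624 + 0.34423 × 198.92578
= 31.743919 + 97.095498 + 68.476221 = 197.315638 amu

197.316 amu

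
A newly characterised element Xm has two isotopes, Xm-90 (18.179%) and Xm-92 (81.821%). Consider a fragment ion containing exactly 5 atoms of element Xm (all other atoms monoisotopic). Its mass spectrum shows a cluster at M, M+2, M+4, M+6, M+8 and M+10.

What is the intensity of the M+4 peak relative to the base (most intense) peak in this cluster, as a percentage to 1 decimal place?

Binomial terms of (0.18179 + 0.81821)^5: M 0.0002, M+2 0.0045, M+4 0.0402, M+6 0.1810, M+8 0.4074, M+10 0.3667 → M+8 is the base peak.
P(M+8) = C(5,4) × 0.18179^1 × 0.81821^4 = 5 × 0.18179 × 0.44818687 = 0.407379 (base)
P(M+4) = C(5,2) × 0.18179^3 × 0.81821^2 = 10 × 0.00600772 × 0.6694676 = 0.040220
Relative intensity = 0.040220 / 0.407379 × 100 = 9.9

9.9%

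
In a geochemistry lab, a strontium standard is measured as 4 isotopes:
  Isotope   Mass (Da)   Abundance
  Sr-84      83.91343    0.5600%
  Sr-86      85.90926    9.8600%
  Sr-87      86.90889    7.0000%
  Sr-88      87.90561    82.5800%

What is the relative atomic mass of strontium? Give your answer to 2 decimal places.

87.62 Da

Ar = Σ fᵢ·mᵢ = 0.005600 × 83.91343 + 0.098600 × 85.90926 + 0.070000 × 86.90889 + 0.825800 × 87.90561
= 0.469915 + 8.470653 + 6.083622 + 72.592453 = 87.616643 Da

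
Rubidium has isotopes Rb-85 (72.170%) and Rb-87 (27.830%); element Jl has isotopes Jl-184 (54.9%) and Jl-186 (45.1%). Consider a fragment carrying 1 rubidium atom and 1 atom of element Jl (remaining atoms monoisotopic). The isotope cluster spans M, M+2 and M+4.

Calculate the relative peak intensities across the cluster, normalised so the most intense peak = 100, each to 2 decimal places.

82.84 : 100.00 : 26.24

Rubidium pattern (n=1): 0.7217 : 0.2783
Element Jl pattern (n=1): 0.5490 : 0.4510
Convolve the two distributions (both contribute in 2-u steps):
  M: 0.7217×0.5490 = 0.396213
  M+2: 0.7217×0.4510 + 0.2783×0.5490 = 0.478273
  M+4: 0.2783×0.4510 = 0.125513
Scale to base peak (0.478273) = 100: 82.84 : 100.00 : 26.24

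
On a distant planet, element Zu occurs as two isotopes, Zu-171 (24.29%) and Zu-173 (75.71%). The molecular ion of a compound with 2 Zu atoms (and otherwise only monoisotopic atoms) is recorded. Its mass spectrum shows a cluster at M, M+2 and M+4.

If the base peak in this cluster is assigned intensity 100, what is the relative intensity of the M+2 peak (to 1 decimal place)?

64.2

(0.2429 + 0.7571)^2 gives M 0.0590, M+2 0.3678, M+4 0.5732; the largest is M+4.
P(M+4) = C(2,2) × 0.2429^0 × 0.7571^2 = 1 × 1.0000 × 0.57320041 = 0.573200 (base)
P(M+2) = C(2,1) × 0.2429^1 × 0.7571^1 = 2 × 0.2429 × 0.7571 = 0.367799
Relative intensity = 0.367799 / 0.573200 × 100 = 64.2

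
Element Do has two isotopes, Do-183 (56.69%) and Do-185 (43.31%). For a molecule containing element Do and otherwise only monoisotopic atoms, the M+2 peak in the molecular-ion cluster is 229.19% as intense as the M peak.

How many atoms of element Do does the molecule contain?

For n independent Do atoms, I(M+2)/I(M) = n · (abundance Do-185) / (abundance Do-183) = n · 0.4331/0.5669.
n = 2.2919 × 0.5669/0.4331 = 3.00 ≈ 3

3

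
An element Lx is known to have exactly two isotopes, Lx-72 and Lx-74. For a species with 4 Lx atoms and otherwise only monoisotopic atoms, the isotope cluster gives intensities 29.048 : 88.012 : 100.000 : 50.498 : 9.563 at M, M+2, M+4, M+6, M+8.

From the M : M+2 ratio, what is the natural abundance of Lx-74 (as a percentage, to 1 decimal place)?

Write p for the Lx-72 fraction. I(M+2)/I(M) = [C(4,1)·p^3·(1−p)] / p^4 = 4·(1−p)/p = 88.012/29.048 = 3.0299
(1−p)/p = 3.0299/4 = 0.7575  ⇒  p = 1/(1 + 0.7575) = 0.5690
Lx-72: 56.9%, Lx-74: 43.1%.

43.1%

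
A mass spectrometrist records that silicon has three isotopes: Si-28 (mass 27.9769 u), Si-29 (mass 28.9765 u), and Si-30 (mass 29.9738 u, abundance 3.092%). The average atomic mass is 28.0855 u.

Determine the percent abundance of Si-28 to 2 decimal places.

The remaining 96.908% is split between Si-28 (fraction x) and Si-29 (fraction 0.96908 − x).
Substituting: 27.9769x + 28.9765(0.96908 − x) = 27.158710104
(27.9769 − 28.9765)x = -0.921836516  ⇒  x = 0.92221, y = 0.04687
Si-28: 92.22%, Si-29: 4.69%.

92.22%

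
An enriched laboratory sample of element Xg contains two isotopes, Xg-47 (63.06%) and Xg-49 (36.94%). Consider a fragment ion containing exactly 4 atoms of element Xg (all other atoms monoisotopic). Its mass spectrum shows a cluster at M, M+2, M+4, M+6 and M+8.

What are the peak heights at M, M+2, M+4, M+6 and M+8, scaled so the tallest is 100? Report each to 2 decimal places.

42.68 : 100.00 : 87.87 : 34.32 : 5.03

Expanding (0.6306 + 0.3694)^4:
P(M) = 0.6306^4 = 0.158131
P(M+2) = 4 × 0.6306^3 × 0.3694^1 = 0.370526
P(M+4) = 6 × 0.6306^2 × 0.3694^2 = 0.325576
P(M+6) = 4 × 0.6306^1 × 0.3694^3 = 0.127147
P(M+8) = 0.3694^4 = 0.018620
The M+2 peak is largest (0.370526); scaling to 100 gives 42.68 : 100.00 : 87.87 : 34.32 : 5.03.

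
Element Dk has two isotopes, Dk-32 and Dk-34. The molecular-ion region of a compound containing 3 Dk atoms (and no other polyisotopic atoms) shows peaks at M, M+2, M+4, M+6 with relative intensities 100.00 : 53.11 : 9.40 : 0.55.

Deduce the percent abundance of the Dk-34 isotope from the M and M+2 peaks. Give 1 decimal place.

15.0%

Write p for the Dk-32 fraction. I(M+2)/I(M) = [C(3,1)·p^2·(1−p)] / p^3 = 3·(1−p)/p = 53.11/100.00 = 0.5311
(1−p)/p = 0.5311/3 = 0.1770  ⇒  p = 1/(1 + 0.1770) = 0.8496
Dk-32: 85.0%, Dk-34: 15.0%.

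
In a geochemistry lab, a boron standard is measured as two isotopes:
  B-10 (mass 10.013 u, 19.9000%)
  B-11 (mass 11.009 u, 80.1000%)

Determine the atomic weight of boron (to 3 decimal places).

10.811 u

Ar = Σ fᵢ·mᵢ = 0.199000 × 10.013 + 0.801000 × 11.009
= 1.9926 + 8.8182 = 10.8108 u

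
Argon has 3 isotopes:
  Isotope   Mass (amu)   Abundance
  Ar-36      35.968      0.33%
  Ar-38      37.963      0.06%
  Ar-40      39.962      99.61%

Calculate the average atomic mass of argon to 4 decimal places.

Ar = Σ fᵢ·mᵢ = 0.0033 × 35.968 + 0.0006 × 37.963 + 0.9961 × 39.962
= 0.11869 + 0.02278 + 39.80615 = 39.94762 amu

39.9476 amu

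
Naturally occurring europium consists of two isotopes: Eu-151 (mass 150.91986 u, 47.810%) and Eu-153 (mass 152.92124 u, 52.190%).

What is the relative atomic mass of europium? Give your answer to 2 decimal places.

151.96 u

Ar = Σ fᵢ·mᵢ = 0.47810 × 150.91986 + 0.52190 × 152.92124
= 72.154785 + 79.809595 = 151.964380 u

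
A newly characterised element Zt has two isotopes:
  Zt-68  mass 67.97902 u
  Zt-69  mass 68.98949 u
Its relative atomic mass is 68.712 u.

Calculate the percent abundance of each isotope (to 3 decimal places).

Let x be the fractional abundance of Zt-68; then Zt-69 has abundance 1 − x.
67.97902·x + 68.98949·(1 − x) = 68.712
(67.97902 − 68.98949)·x = 68.712 − 68.98949
x = -0.27749 / -1.01047 = 0.27461 → 27.461% Zt-68, 72.539% Zt-69.

Zt-68: 27.461%, Zt-69: 72.539%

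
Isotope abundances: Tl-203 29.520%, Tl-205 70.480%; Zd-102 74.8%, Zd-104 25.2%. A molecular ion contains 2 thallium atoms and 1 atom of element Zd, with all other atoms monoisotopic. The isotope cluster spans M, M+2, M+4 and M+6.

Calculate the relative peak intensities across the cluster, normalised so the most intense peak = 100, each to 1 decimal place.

Thallium pattern (n=2): 0.08714304 : 0.41611392 : 0.49674304
Element Zd pattern (n=1): 0.7480 : 0.2520
Convolve the two distributions (both contribute in 2-u steps):
  M: 0.08714304×0.7480 = 0.065183
  M+2: 0.08714304×0.2520 + 0.41611392×0.7480 = 0.333213
  M+4: 0.41611392×0.2520 + 0.49674304×0.7480 = 0.476425
  M+6: 0.49674304×0.2520 = 0.125179
Scale to base peak (0.476425) = 100: 13.7 : 69.9 : 100.0 : 26.3

13.7 : 69.9 : 100.0 : 26.3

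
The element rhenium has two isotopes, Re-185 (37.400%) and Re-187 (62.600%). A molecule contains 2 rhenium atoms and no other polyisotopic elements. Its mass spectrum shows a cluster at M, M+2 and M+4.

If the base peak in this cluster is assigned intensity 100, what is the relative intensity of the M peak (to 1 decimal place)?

Term probabilities: M 0.1399, M+2 0.4682, M+4 0.3919. Base peak = M+2.
P(M+2) = C(2,1) × 0.37400^1 × 0.62600^1 = 2 × 0.3740 × 0.6260 = 0.468248 (base)
P(M) = C(2,0) × 0.37400^2 × 0.62600^0 = 1 × 0.139876 × 1.0000 = 0.139876
Relative intensity = 0.139876 / 0.468248 × 100 = 29.9

29.9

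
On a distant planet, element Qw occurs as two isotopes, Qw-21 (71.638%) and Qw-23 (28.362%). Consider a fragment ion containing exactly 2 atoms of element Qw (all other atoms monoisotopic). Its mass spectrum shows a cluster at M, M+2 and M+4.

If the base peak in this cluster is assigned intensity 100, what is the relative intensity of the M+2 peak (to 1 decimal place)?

79.2

(0.71638 + 0.28362)^2 gives M 0.5132, M+2 0.4064, M+4 0.0804; the largest is M.
P(M) = C(2,0) × 0.71638^2 × 0.28362^0 = 1 × 0.5132003 × 1.0000 = 0.513200 (base)
P(M+2) = C(2,1) × 0.71638^1 × 0.28362^1 = 2 × 0.71638 × 0.28362 = 0.406359
Relative intensity = 0.406359 / 0.513200 × 100 = 79.2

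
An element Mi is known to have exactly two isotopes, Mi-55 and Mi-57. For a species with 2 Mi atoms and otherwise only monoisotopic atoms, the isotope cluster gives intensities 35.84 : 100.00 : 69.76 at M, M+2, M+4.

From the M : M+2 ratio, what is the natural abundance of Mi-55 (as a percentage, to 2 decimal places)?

41.75%

If p is the fraction of Mi that is Mi-55, then I(M+2)/I(M) = [C(2,1)·p^1·(1−p)] / p^2 = 2·(1−p)/p = 100.00/35.84 = 2.7902
(1−p)/p = 2.7902/2 = 1.3951  ⇒  p = 1/(1 + 1.3951) = 0.4175
Mi-55: 41.75%, Mi-57: 58.25%.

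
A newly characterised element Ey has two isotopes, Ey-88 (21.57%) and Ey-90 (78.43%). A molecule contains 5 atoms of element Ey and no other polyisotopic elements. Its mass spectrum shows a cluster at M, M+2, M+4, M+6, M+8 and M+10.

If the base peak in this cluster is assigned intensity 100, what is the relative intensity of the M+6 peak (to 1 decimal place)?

(0.2157 + 0.7843)^5 gives M 0.0005, M+2 0.0085, M+4 0.0617, M+6 0.2245, M+8 0.4081, M+10 0.2968; the largest is M+8.
P(M+8) = C(5,4) × 0.2157^1 × 0.7843^4 = 5 × 0.2157 × 0.3783806 = 0.408083 (base)
P(M+6) = C(5,3) × 0.2157^2 × 0.7843^3 = 10 × 0.04652649 × 0.48244371 = 0.224464
Relative intensity = 0.224464 / 0.408083 × 100 = 55.0

55.0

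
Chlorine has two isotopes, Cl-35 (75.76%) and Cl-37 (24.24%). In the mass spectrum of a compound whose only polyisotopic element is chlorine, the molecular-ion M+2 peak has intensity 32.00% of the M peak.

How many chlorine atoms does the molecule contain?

For n independent Cl atoms, I(M+2)/I(M) = n · (abundance Cl-37) / (abundance Cl-35) = n · 0.2424/0.7576.
n = 0.3200 × 0.7576/0.2424 = 1.00 ≈ 1

1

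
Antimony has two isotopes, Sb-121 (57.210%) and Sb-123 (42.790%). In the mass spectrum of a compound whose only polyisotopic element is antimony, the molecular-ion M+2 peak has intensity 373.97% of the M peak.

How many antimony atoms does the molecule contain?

5

The M+2/M ratio from n Sb atoms is n · q/p = n · 0.42790/0.57210.
n = 3.7397 × 0.57210/0.42790 = 5.00 ≈ 5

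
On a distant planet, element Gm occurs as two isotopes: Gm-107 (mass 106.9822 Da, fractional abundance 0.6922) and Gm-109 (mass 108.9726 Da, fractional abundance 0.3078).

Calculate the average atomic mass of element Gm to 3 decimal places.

Average mass = Σ (abundance × isotope mass) = 0.6922 × 106.9822 + 0.3078 × 108.9726
= 74.05308 + 33.54177 = 107.59485 Da

107.595 Da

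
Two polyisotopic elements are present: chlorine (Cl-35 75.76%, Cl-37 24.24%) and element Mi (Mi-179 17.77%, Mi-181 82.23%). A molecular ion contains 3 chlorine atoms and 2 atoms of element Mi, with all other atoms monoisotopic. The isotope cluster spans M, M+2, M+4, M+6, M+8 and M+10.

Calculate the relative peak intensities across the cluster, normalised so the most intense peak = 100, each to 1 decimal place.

3.3 : 33.4 : 100.0 : 76.6 : 22.5 : 2.3

Chlorine pattern (n=3): 0.4348304 : 0.41738208 : 0.13354464 : 0.01424288
Element Mi pattern (n=2): 0.03157729 : 0.29224542 : 0.67617729
Convolve the two distributions (both contribute in 2-u steps):
  M: 0.4348304×0.03157729 = 0.013731
  M+2: 0.4348304×0.29224542 + 0.41738208×0.03157729 = 0.140257
  M+4: 0.4348304×0.67617729 + 0.41738208×0.29224542 + 0.13354464×0.03157729 = 0.420217
  M+6: 0.41738208×0.67617729 + 0.13354464×0.29224542 + 0.01424288×0.03157729 = 0.321702
  M+8: 0.13354464×0.67617729 + 0.01424288×0.29224542 = 0.094462
  M+10: 0.01424288×0.67617729 = 0.009631
Scale to base peak (0.420217) = 100: 3.3 : 33.4 : 100.0 : 76.6 : 22.5 : 2.3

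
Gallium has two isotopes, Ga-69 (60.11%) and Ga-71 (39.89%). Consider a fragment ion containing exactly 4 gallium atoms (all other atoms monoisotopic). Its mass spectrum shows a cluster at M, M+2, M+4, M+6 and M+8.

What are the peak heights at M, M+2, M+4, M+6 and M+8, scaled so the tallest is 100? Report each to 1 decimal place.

37.7 : 100.0 : 99.5 : 44.0 : 7.3

Each Ga atom is independently Ga-69 (p = 0.6011) or Ga-71 (q = 0.3989); the cluster is the binomial expansion (p + q)^4.
P(M) = 0.6011^4 = 0.130553
P(M+2) = 4 × 0.6011^3 × 0.3989^1 = 0.346549
P(M+4) = 6 × 0.6011^2 × 0.3989^2 = 0.344963
P(M+6) = 4 × 0.6011^1 × 0.3989^3 = 0.152616
P(M+8) = 0.3989^4 = 0.025320
The M+2 peak is largest (0.346549); scaling to 100 gives 37.7 : 100.0 : 99.5 : 44.0 : 7.3.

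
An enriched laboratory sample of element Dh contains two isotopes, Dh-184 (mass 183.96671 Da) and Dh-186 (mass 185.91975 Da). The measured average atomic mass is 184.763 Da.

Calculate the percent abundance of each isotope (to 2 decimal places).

Dh-184: 59.23%, Dh-186: 40.77%

With x = fraction of Dh-184 (so Dh-186 is 1 − x):
183.96671·x + 185.91975·(1 − x) = 184.763
(183.96671 − 185.91975)·x = 184.763 − 185.91975
x = -1.15675 / -1.95304 = 0.59228 → 59.23% Dh-184, 40.77% Dh-186.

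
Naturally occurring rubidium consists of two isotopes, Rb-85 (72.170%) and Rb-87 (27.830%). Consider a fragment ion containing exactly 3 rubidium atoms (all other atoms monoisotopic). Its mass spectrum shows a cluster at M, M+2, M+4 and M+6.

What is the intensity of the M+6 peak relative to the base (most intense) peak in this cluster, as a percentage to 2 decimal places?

4.96%

Binomial terms of (0.72170 + 0.27830)^3: M 0.3759, M+2 0.4349, M+4 0.1677, M+6 0.0216 → M+2 is the base peak.
P(M+2) = C(3,1) × 0.72170^2 × 0.27830^1 = 3 × 0.52085089 × 0.2783 = 0.434858 (base)
P(M+6) = C(3,3) × 0.72170^0 × 0.27830^3 = 1 × 1.0000 × 0.02155458 = 0.021555
Relative intensity = 0.021555 / 0.434858 × 100 = 4.96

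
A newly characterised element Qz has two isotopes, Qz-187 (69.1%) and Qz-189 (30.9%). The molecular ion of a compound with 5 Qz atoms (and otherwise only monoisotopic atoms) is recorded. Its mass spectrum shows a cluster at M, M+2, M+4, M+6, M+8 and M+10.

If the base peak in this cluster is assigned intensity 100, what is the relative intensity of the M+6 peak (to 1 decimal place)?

40.0

Term probabilities: M 0.1575, M+2 0.3522, M+4 0.3150, M+6 0.1409, M+8 0.0315, M+10 0.0028. Base peak = M+2.
P(M+2) = C(5,1) × 0.691^4 × 0.309^1 = 5 × 0.22798811 × 0.3090 = 0.352242 (base)
P(M+6) = C(5,3) × 0.691^2 × 0.309^3 = 10 × 0.477481 × 0.02950363 = 0.140874
Relative intensity = 0.140874 / 0.352242 × 100 = 40.0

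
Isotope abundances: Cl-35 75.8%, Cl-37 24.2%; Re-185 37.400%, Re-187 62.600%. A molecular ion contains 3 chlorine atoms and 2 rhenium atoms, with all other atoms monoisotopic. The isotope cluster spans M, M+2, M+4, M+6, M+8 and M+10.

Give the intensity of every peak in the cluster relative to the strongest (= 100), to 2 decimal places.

Chlorine pattern (n=3): 0.43551951 : 0.41713346 : 0.13317454 : 0.01417249
Rhenium pattern (n=2): 0.139876 : 0.468248 : 0.391876
Convolve the two distributions (both contribute in 2-u steps):
  M: 0.43551951×0.139876 = 0.060919
  M+2: 0.43551951×0.468248 + 0.41713346×0.139876 = 0.262278
  M+4: 0.43551951×0.391876 + 0.41713346×0.468248 + 0.13317454×0.139876 = 0.384619
  M+6: 0.41713346×0.391876 + 0.13317454×0.468248 + 0.01417249×0.139876 = 0.227806
  M+8: 0.13317454×0.391876 + 0.01417249×0.468248 = 0.058824
  M+10: 0.01417249×0.391876 = 0.005554
Scale to base peak (0.384619) = 100: 15.84 : 68.19 : 100.00 : 59.23 : 15.29 : 1.44

15.84 : 68.19 : 100.00 : 59.23 : 15.29 : 1.44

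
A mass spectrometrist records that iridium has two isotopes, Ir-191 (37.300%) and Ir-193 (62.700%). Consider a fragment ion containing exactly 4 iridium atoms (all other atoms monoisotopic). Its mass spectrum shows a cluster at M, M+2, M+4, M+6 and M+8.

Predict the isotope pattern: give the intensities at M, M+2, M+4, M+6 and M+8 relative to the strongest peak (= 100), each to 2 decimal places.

Expanding (0.37300 + 0.62700)^4:
P(M) = 0.37300^4 = 0.019357
P(M+2) = 4 × 0.37300^3 × 0.62700^1 = 0.130153
P(M+4) = 6 × 0.37300^2 × 0.62700^2 = 0.328174
P(M+6) = 4 × 0.37300^1 × 0.62700^3 = 0.367766
P(M+8) = 0.62700^4 = 0.154550
The M+6 peak is largest (0.367766); scaling to 100 gives 5.26 : 35.39 : 89.23 : 100.00 : 42.02.

5.26 : 35.39 : 89.23 : 100.00 : 42.02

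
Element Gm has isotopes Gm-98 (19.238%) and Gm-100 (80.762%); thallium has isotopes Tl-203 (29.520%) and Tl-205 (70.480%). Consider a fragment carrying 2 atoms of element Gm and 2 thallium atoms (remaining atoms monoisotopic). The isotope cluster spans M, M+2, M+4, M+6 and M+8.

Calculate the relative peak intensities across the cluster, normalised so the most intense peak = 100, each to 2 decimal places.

0.76 : 9.98 : 48.04 : 100.00 : 76.10

Element Gm pattern (n=2): 0.03701006 : 0.31073987 : 0.65225006
Thallium pattern (n=2): 0.08714304 : 0.41611392 : 0.49674304
Convolve the two distributions (both contribute in 2-u steps):
  M: 0.03701006×0.08714304 = 0.003225
  M+2: 0.03701006×0.41611392 + 0.31073987×0.08714304 = 0.042479
  M+4: 0.03701006×0.49674304 + 0.31073987×0.41611392 + 0.65225006×0.08714304 = 0.204527
  M+6: 0.31073987×0.49674304 + 0.65225006×0.41611392 = 0.425768
  M+8: 0.65225006×0.49674304 = 0.324001
Scale to base peak (0.425768) = 100: 0.76 : 9.98 : 48.04 : 100.00 : 76.10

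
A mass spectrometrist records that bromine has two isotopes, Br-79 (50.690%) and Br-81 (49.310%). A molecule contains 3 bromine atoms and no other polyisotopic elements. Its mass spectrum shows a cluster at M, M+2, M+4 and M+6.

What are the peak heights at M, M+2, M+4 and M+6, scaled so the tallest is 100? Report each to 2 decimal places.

34.27 : 100.00 : 97.28 : 31.54

Each Br atom is independently Br-79 (p = 0.50690) or Br-81 (q = 0.49310); the cluster is the binomial expansion (p + q)^3.
P(M) = 0.50690^3 = 0.130247
P(M+2) = 3 × 0.50690^2 × 0.49310^1 = 0.380103
P(M+4) = 3 × 0.50690^1 × 0.49310^2 = 0.369755
P(M+6) = 0.49310^3 = 0.119896
The M+2 peak is largest (0.380103); scaling to 100 gives 34.27 : 100.00 : 97.28 : 31.54.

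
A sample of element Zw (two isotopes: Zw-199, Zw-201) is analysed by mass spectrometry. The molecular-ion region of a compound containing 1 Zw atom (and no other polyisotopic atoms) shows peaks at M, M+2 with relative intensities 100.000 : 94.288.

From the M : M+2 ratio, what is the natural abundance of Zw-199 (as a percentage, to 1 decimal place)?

Write p for the Zw-199 fraction. I(M+2)/I(M) = [C(1,1)·p^0·(1−p)] / p^1 = 1·(1−p)/p = 94.288/100.000 = 0.9429
(1−p)/p = 0.9429/1 = 0.9429  ⇒  p = 1/(1 + 0.9429) = 0.5147
Zw-199: 51.5%, Zw-201: 48.5%.

51.5%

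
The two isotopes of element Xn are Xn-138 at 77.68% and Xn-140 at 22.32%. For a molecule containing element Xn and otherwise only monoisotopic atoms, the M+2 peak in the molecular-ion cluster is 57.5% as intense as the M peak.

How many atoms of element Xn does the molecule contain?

2

With n Xn atoms, P(M+2)/P(M) = C(n,1)·p^(n−1)q / p^n = n·q/p = n · 0.2232/0.7768.
n = 0.575 × 0.7768/0.2232 = 2.00 ≈ 2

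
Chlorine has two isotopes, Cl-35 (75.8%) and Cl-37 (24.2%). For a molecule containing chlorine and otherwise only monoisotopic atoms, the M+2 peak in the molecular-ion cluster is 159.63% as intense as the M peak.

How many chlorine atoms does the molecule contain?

With n Cl atoms, P(M+2)/P(M) = C(n,1)·p^(n−1)q / p^n = n·q/p = n · 0.242/0.758.
n = 1.5963 × 0.758/0.242 = 5.00 ≈ 5

5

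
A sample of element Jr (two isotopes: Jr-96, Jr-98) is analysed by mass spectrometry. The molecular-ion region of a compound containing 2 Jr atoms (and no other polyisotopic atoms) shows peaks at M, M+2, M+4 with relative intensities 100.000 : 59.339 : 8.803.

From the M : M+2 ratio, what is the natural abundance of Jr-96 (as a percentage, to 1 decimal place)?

77.1%

Let p = fractional abundance of Jr-96. I(M+2)/I(M) = [C(2,1)·p^1·(1−p)] / p^2 = 2·(1−p)/p = 59.339/100.000 = 0.5934
(1−p)/p = 0.5934/2 = 0.2967  ⇒  p = 1/(1 + 0.2967) = 0.7712
Jr-96: 77.1%, Jr-98: 22.9%.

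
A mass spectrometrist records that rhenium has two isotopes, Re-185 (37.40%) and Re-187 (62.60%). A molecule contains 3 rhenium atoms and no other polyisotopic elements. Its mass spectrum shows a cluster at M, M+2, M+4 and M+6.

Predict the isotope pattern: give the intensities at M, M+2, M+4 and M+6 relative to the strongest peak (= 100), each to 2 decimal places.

Expanding (0.3740 + 0.6260)^3:
P(M) = 0.3740^3 = 0.052314
P(M+2) = 3 × 0.3740^2 × 0.6260^1 = 0.262687
P(M+4) = 3 × 0.3740^1 × 0.6260^2 = 0.439685
P(M+6) = 0.6260^3 = 0.245314
The M+4 peak is largest (0.439685); scaling to 100 gives 11.90 : 59.74 : 100.00 : 55.79.

11.90 : 59.74 : 100.00 : 55.79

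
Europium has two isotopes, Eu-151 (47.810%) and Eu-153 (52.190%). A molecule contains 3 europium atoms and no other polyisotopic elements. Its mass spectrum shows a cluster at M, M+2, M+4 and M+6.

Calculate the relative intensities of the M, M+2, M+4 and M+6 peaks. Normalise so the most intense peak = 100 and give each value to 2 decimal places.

27.97 : 91.61 : 100.00 : 36.39

Each Eu atom is independently Eu-151 (p = 0.47810) or Eu-153 (q = 0.52190); the cluster is the binomial expansion (p + q)^3.
P(M) = 0.47810^3 = 0.109284
P(M+2) = 3 × 0.47810^2 × 0.52190^1 = 0.357887
P(M+4) = 3 × 0.47810^1 × 0.52190^2 = 0.390674
P(M+6) = 0.52190^3 = 0.142155
The M+4 peak is largest (0.390674); scaling to 100 gives 27.97 : 91.61 : 100.00 : 36.39.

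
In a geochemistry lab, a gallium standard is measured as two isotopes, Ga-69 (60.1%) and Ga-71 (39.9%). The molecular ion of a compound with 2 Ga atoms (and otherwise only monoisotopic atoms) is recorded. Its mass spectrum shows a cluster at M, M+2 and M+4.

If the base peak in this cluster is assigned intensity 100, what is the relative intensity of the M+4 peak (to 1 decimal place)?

33.2

Binomial terms of (0.601 + 0.399)^2: M 0.3612, M+2 0.4796, M+4 0.1592 → M+2 is the base peak.
P(M+2) = C(2,1) × 0.601^1 × 0.399^1 = 2 × 0.6010 × 0.3990 = 0.479598 (base)
P(M+4) = C(2,2) × 0.601^0 × 0.399^2 = 1 × 1.0000 × 0.159201 = 0.159201
Relative intensity = 0.159201 / 0.479598 × 100 = 33.2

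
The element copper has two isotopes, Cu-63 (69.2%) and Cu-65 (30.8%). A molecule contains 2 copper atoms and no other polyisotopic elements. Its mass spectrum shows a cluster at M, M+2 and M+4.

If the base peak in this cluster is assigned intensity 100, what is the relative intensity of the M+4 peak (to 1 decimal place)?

19.8

Term probabilities: M 0.4789, M+2 0.4263, M+4 0.0949. Base peak = M.
P(M) = C(2,0) × 0.692^2 × 0.308^0 = 1 × 0.478864 × 1.0000 = 0.478864 (base)
P(M+4) = C(2,2) × 0.692^0 × 0.308^2 = 1 × 1.0000 × 0.094864 = 0.094864
Relative intensity = 0.094864 / 0.478864 × 100 = 19.8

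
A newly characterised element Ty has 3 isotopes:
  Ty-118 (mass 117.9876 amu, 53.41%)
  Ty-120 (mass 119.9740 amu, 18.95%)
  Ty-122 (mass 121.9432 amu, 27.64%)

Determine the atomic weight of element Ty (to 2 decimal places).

119.46 amu

The abundance-weighted mean is 0.5341 × 117.9876 + 0.1895 × 119.9740 + 0.2764 × 121.9432
= 63.01718 + 22.73507 + 33.70510 = 119.45735 amu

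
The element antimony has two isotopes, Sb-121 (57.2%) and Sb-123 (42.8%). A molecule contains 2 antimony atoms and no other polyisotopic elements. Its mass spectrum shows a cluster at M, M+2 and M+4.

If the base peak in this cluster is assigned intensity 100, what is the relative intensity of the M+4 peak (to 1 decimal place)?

(0.572 + 0.428)^2 gives M 0.3272, M+2 0.4896, M+4 0.1832; the largest is M+2.
P(M+2) = C(2,1) × 0.572^1 × 0.428^1 = 2 × 0.5720 × 0.4280 = 0.489632 (base)
P(M+4) = C(2,2) × 0.572^0 × 0.428^2 = 1 × 1.0000 × 0.183184 = 0.183184
Relative intensity = 0.183184 / 0.489632 × 100 = 37.4

37.4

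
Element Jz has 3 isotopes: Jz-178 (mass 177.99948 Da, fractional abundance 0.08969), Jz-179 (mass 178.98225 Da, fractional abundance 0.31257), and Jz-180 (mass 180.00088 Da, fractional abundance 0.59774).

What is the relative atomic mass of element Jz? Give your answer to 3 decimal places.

179.503 Da

The abundance-weighted mean is 0.08969 × 177.99948 + 0.31257 × 178.98225 + 0.59774 × 180.00088
= 15.964773 + 55.944482 + 107.593726 = 179.502981 Da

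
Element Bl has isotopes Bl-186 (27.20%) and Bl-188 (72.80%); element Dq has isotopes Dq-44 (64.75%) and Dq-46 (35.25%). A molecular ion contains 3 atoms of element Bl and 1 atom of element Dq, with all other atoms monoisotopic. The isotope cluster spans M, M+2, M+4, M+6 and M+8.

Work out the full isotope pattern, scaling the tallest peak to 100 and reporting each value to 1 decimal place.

3.2 : 27.8 : 83.8 : 100.0 : 33.8

Element Bl pattern (n=3): 0.02012365 : 0.16158106 : 0.43246694 : 0.38582835
Element Dq pattern (n=1): 0.6475 : 0.3525
Convolve the two distributions (both contribute in 2-u steps):
  M: 0.02012365×0.6475 = 0.013030
  M+2: 0.02012365×0.3525 + 0.16158106×0.6475 = 0.111717
  M+4: 0.16158106×0.3525 + 0.43246694×0.6475 = 0.336980
  M+6: 0.43246694×0.3525 + 0.38582835×0.6475 = 0.402268
  M+8: 0.38582835×0.3525 = 0.136004
Scale to base peak (0.402268) = 100: 3.2 : 27.8 : 83.8 : 100.0 : 33.8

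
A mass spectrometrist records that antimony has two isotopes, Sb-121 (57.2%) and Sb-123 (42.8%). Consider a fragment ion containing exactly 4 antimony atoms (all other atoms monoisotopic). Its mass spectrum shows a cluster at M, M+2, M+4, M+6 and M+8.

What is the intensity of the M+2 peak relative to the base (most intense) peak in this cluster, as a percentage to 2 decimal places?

89.10%

Term probabilities: M 0.1070, M+2 0.3204, M+4 0.3596, M+6 0.1794, M+8 0.0336. Base peak = M+4.
P(M+4) = C(4,2) × 0.572^2 × 0.428^2 = 6 × 0.327184 × 0.183184 = 0.359609 (base)
P(M+2) = C(4,1) × 0.572^3 × 0.428^1 = 4 × 0.18714925 × 0.4280 = 0.320400
Relative intensity = 0.320400 / 0.359609 × 100 = 89.10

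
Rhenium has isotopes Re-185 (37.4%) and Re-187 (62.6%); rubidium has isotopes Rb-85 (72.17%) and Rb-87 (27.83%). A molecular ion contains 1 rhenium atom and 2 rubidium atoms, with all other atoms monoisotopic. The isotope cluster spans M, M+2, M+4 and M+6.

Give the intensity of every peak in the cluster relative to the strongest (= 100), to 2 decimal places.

Rhenium pattern (n=1): 0.3740 : 0.6260
Rubidium pattern (n=2): 0.52085089 : 0.40169822 : 0.07745089
Convolve the two distributions (both contribute in 2-u steps):
  M: 0.3740×0.52085089 = 0.194798
  M+2: 0.3740×0.40169822 + 0.6260×0.52085089 = 0.476288
  M+4: 0.3740×0.07745089 + 0.6260×0.40169822 = 0.280430
  M+6: 0.6260×0.07745089 = 0.048484
Scale to base peak (0.476288) = 100: 40.90 : 100.00 : 58.88 : 10.18

40.90 : 100.00 : 58.88 : 10.18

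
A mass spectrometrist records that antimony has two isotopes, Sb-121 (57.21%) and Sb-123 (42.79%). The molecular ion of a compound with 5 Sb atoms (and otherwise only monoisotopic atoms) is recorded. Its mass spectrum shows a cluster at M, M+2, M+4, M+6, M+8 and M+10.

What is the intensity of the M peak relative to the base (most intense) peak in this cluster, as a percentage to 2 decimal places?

17.88%

Binomial terms of (0.5721 + 0.4279)^5: M 0.0613, M+2 0.2292, M+4 0.3428, M+6 0.2564, M+8 0.0959, M+10 0.0143 → M+4 is the base peak.
P(M+4) = C(5,2) × 0.5721^3 × 0.4279^2 = 10 × 0.18724742 × 0.18309841 = 0.342847 (base)
P(M) = C(5,0) × 0.5721^5 × 0.4279^0 = 1 × 0.06128578 × 1.0000 = 0.061286
Relative intensity = 0.061286 / 0.342847 × 100 = 17.88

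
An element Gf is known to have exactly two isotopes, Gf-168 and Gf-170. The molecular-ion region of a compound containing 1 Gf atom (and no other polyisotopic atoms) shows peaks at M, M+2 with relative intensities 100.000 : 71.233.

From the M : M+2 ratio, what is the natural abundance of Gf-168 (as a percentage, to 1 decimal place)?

58.4%

Write p for the Gf-168 fraction. I(M+2)/I(M) = [C(1,1)·p^0·(1−p)] / p^1 = 1·(1−p)/p = 71.233/100.000 = 0.7123
(1−p)/p = 0.7123/1 = 0.7123  ⇒  p = 1/(1 + 0.7123) = 0.5840
Gf-168: 58.4%, Gf-170: 41.6%.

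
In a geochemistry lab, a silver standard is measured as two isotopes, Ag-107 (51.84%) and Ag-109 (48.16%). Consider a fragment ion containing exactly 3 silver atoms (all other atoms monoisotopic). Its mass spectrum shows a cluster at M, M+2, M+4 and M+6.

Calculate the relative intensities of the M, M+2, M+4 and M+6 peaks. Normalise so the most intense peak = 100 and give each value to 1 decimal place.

Each Ag atom is independently Ag-107 (p = 0.5184) or Ag-109 (q = 0.4816); the cluster is the binomial expansion (p + q)^3.
P(M) = 0.5184^3 = 0.139314
P(M+2) = 3 × 0.5184^2 × 0.4816^1 = 0.388273
P(M+4) = 3 × 0.5184^1 × 0.4816^2 = 0.360711
P(M+6) = 0.4816^3 = 0.111702
The M+2 peak is largest (0.388273); scaling to 100 gives 35.9 : 100.0 : 92.9 : 28.8.

35.9 : 100.0 : 92.9 : 28.8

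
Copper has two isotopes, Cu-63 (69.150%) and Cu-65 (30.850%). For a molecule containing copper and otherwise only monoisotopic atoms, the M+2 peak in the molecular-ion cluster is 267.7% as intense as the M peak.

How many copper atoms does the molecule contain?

With n Cu atoms, P(M+2)/P(M) = C(n,1)·p^(n−1)q / p^n = n·q/p = n · 0.30850/0.69150.
n = 2.677 × 0.69150/0.30850 = 6.00 ≈ 6

6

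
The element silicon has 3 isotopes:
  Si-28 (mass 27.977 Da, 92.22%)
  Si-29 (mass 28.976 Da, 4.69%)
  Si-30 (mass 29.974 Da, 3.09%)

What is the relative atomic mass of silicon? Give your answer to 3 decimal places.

Ar = Σ fᵢ·mᵢ = 0.9222 × 27.977 + 0.0469 × 28.976 + 0.0309 × 29.974
= 25.8004 + 1.3590 + 0.9262 = 28.0856 Da

28.086 Da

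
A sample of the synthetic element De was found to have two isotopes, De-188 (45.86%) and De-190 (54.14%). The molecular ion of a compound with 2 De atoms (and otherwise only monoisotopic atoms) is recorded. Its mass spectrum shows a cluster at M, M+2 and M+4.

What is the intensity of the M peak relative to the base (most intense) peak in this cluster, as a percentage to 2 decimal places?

42.35%

Term probabilities: M 0.2103, M+2 0.4966, M+4 0.2931. Base peak = M+2.
P(M+2) = C(2,1) × 0.4586^1 × 0.5414^1 = 2 × 0.4586 × 0.5414 = 0.496572 (base)
P(M) = C(2,0) × 0.4586^2 × 0.5414^0 = 1 × 0.21031396 × 1.0000 = 0.210314
Relative intensity = 0.210314 / 0.496572 × 100 = 42.35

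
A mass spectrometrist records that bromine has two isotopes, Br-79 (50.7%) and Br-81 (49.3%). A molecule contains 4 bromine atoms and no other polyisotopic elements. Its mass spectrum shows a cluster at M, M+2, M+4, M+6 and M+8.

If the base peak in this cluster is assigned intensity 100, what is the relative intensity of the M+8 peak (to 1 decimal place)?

15.8

(0.507 + 0.493)^4 gives M 0.0661, M+2 0.2570, M+4 0.3749, M+6 0.2430, M+8 0.0591; the largest is M+4.
P(M+4) = C(4,2) × 0.507^2 × 0.493^2 = 6 × 0.257049 × 0.243049 = 0.374853 (base)
P(M+8) = C(4,4) × 0.507^0 × 0.493^4 = 1 × 1.0000 × 0.05907282 = 0.059073
Relative intensity = 0.059073 / 0.374853 × 100 = 15.8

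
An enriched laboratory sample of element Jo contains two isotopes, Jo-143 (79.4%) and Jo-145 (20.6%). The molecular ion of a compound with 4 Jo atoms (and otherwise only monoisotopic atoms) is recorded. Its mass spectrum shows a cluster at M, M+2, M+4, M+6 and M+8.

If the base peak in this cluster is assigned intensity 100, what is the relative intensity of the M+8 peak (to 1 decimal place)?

0.4

(0.794 + 0.206)^4 gives M 0.3974, M+2 0.4125, M+4 0.1605, M+6 0.0278, M+8 0.0018; the largest is M+2.
P(M+2) = C(4,1) × 0.794^3 × 0.206^1 = 4 × 0.50056618 × 0.2060 = 0.412467 (base)
P(M+8) = C(4,4) × 0.794^0 × 0.206^4 = 1 × 1.0000 × 0.00180081 = 0.001801
Relative intensity = 0.001801 / 0.412467 × 100 = 0.4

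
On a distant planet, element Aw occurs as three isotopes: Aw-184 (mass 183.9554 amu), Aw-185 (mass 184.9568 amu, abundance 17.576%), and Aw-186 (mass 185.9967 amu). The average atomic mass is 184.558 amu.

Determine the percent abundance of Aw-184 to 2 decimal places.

The remaining 82.424% is split between Aw-184 (fraction x) and Aw-186 (fraction 0.82424 − x).
Substituting: 183.9554x + 185.9967(0.82424 − x) = 152.049992832
(183.9554 − 185.9967)x = -1.255927176  ⇒  x = 0.61526, y = 0.20898
Aw-184: 61.53%, Aw-186: 20.90%.

61.53%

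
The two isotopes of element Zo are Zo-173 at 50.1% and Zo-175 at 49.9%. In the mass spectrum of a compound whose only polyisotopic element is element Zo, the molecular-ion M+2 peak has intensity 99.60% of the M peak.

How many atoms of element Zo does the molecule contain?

1

For n independent Zo atoms, I(M+2)/I(M) = n · (abundance Zo-175) / (abundance Zo-173) = n · 0.499/0.501.
n = 0.9960 × 0.501/0.499 = 1.00 ≈ 1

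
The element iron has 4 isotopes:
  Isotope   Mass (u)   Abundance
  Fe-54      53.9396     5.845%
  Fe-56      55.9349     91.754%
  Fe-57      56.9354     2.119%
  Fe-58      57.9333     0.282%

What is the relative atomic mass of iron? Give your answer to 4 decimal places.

Average mass = Σ (abundance × isotope mass) = 0.05845 × 53.9396 + 0.91754 × 55.9349 + 0.02119 × 56.9354 + 0.00282 × 57.9333
= 3.15277 + 51.32251 + 1.20646 + 0.16337 = 55.84511 u

55.8451 u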